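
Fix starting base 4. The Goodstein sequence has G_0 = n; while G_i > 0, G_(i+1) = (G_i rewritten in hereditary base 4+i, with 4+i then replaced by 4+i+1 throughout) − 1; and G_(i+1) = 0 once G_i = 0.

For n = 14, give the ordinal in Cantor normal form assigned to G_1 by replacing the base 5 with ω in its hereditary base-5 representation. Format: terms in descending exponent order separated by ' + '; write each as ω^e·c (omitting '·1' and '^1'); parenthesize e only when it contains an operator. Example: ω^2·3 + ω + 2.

[0] 14 ≡ 3·4 + 2 (base 4). Lift 5: 17. −1: 16.
[1] 16 ≡ 3·5 + 1 (base 5). Lift 6: 19. −1: 18.

ω·3 + 1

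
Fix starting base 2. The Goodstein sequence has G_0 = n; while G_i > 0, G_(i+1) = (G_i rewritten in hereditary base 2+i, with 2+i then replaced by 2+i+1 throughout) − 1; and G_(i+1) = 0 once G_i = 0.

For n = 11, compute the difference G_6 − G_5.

128452926

i=0: 11 = 2^(2 + 1) + 2 + 1 (b=2); 2→3: 3^(3 + 1) + 3 + 1 = 85; 85−1 = 84
i=1: 84 = 3^(3 + 1) + 3 (b=3); 3→4: 4^(4 + 1) + 4 = 1028; 1028−1 = 1027
i=2: 1027 = 4^(4 + 1) + 3 (b=4); 4→5: 5^(5 + 1) + 3 = 15628; 15628−1 = 15627
i=3: 15627 = 5^(5 + 1) + 2 (b=5); 5→6: 6^(6 + 1) + 2 = 279938; 279938−1 = 279937
i=4: 279937 = 6^(6 + 1) + 1 (b=6); 6→7: 7^(7 + 1) + 1 = 5764802; 5764802−1 = 5764801
i=5: 5764801 = 7^(7 + 1) (b=7); 7→8: 8^(8 + 1) = 134217728; 134217728−1 = 134217727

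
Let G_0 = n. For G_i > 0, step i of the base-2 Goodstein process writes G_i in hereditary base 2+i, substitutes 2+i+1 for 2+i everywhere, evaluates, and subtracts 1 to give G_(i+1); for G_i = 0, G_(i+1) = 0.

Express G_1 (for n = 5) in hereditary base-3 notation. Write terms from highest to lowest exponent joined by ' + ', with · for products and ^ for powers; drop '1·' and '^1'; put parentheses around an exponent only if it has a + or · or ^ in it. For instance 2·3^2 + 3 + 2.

[0] 5 ≡ 2^2 + 1 (base 2). Lift 3: 28. −1: 27.
[1] 27 ≡ 3^3 (base 3). Lift 4: 256. −1: 255.

3^3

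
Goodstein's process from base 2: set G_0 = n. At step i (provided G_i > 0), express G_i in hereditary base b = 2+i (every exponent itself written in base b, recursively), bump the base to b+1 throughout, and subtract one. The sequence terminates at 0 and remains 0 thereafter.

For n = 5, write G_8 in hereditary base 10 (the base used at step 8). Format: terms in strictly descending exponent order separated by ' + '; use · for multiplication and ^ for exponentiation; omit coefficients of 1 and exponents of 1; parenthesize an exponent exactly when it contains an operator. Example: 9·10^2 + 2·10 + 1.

3·10^3 + 3·10^2 + 2·10 + 5

[0] 5 ≡ 2^2 + 1 (base 2). Lift 3: 28. −1: 27.
[1] 27 ≡ 3^3 (base 3). Lift 4: 256. −1: 255.
[2] 255 ≡ 3·4^3 + 3·4^2 + 3·4 + 3 (base 4). Lift 5: 468. −1: 467.
[3] 467 ≡ 3·5^3 + 3·5^2 + 3·5 + 2 (base 5). Lift 6: 776. −1: 775.
[4] 775 ≡ 3·6^3 + 3·6^2 + 3·6 + 1 (base 6). Lift 7: 1198. −1: 1197.
[5] 1197 ≡ 3·7^3 + 3·7^2 + 3·7 (base 7). Lift 8: 1752. −1: 1751.
[6] 1751 ≡ 3·8^3 + 3·8^2 + 2·8 + 7 (base 8). Lift 9: 2455. −1: 2454.
[7] 2454 ≡ 3·9^3 + 3·9^2 + 2·9 + 6 (base 9). Lift 10: 3326. −1: 3325.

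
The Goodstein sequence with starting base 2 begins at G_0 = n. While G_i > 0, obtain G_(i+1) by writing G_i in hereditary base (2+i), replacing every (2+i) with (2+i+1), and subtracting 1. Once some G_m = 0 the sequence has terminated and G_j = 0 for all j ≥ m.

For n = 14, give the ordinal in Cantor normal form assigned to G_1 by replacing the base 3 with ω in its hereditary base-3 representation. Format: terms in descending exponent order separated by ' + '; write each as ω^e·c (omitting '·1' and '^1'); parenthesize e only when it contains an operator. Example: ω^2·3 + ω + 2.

ω^(ω + 1) + ω^ω + 2

14 —HB2→ 2^(2 + 1) + 2^2 + 2 —bump→ 3^(3 + 1) + 3^3 + 3 = 111 —(−1)→ 110
110 —HB3→ 3^(3 + 1) + 3^3 + 2 —bump→ 4^(4 + 1) + 4^4 + 2 = 1282 —(−1)→ 1281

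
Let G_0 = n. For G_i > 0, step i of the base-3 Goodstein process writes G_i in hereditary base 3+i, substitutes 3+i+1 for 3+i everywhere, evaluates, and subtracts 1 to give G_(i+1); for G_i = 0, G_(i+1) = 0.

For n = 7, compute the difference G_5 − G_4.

i=0: 7 = 2·3 + 1 (b=3); 3→4: 2·4 + 1 = 9; 9−1 = 8
i=1: 8 = 2·4 (b=4); 4→5: 2·5 = 10; 10−1 = 9
i=2: 9 = 5 + 4 (b=5); 5→6: 6 + 4 = 10; 10−1 = 9
i=3: 9 = 6 + 3 (b=6); 6→7: 7 + 3 = 10; 10−1 = 9
i=4: 9 = 7 + 2 (b=7); 7→8: 8 + 2 = 10; 10−1 = 9

0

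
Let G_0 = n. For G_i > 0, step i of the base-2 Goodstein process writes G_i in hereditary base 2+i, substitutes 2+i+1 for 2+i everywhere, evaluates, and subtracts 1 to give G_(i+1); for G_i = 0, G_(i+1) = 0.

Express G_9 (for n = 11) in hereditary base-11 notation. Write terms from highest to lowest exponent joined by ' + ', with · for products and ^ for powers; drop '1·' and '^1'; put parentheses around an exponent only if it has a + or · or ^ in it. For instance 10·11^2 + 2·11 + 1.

7·11^11 + 7·11^7 + 7·11^6 + 7·11^5 + 7·11^4 + 7·11^3 + 7·11^2 + 7·11 + 4

(0) 11|_2 = 2^(2 + 1) + 2 + 1 ↦ 3^(3 + 1) + 3 + 1|_3 = 85 ⇒ 84
(1) 84|_3 = 3^(3 + 1) + 3 ↦ 4^(4 + 1) + 4|_4 = 1028 ⇒ 1027
(2) 1027|_4 = 4^(4 + 1) + 3 ↦ 5^(5 + 1) + 3|_5 = 15628 ⇒ 15627
(3) 15627|_5 = 5^(5 + 1) + 2 ↦ 6^(6 + 1) + 2|_6 = 279938 ⇒ 279937
(4) 279937|_6 = 6^(6 + 1) + 1 ↦ 7^(7 + 1) + 1|_7 = 5764802 ⇒ 5764801
(5) 5764801|_7 = 7^(7 + 1) ↦ 8^(8 + 1)|_8 = 134217728 ⇒ 134217727
(6) 134217727|_8 = 7·8^8 + 7·8^7 + 7·8^6 + 7·8^5 + 7·8^4 + 7·8^3 + 7·8^2 + 7·8 + 7 ↦ 7·9^9 + 7·9^7 + 7·9^6 + 7·9^5 + 7·9^4 + 7·9^3 + 7·9^2 + 7·9 + 7|_9 = 2749609303 ⇒ 2749609302
(7) 2749609302|_9 = 7·9^9 + 7·9^7 + 7·9^6 + 7·9^5 + 7·9^4 + 7·9^3 + 7·9^2 + 7·9 + 6 ↦ 7·10^10 + 7·10^7 + 7·10^6 + 7·10^5 + 7·10^4 + 7·10^3 + 7·10^2 + 7·10 + 6|_10 = 70077777776 ⇒ 70077777775
(8) 70077777775|_10 = 7·10^10 + 7·10^7 + 7·10^6 + 7·10^5 + 7·10^4 + 7·10^3 + 7·10^2 + 7·10 + 5 ↦ 7·11^11 + 7·11^7 + 7·11^6 + 7·11^5 + 7·11^4 + 7·11^3 + 7·11^2 + 7·11 + 5|_11 = 1997331745491 ⇒ 1997331745490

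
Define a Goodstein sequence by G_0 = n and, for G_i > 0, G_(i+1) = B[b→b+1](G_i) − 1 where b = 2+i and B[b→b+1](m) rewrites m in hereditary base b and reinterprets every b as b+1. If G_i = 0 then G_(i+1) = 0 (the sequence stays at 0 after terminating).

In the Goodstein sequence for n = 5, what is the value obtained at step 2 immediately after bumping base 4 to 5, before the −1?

468

G_0 = 5. HB_2(5) = 2^2 + 1. Bump = 28. G_1 = 27.
G_1 = 27. HB_3(27) = 3^3. Bump = 256. G_2 = 255.
G_2 = 255. HB_4(255) = 3·4^3 + 3·4^2 + 3·4 + 3. Bump = 468. G_3 = 467.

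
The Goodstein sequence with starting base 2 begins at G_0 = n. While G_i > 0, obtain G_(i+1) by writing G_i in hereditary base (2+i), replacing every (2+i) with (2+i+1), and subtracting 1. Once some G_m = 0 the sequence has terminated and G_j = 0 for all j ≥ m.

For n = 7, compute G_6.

7 —HB2→ 2^2 + 2 + 1 —bump→ 3^3 + 3 + 1 = 31 —(−1)→ 30
30 —HB3→ 3^3 + 3 —bump→ 4^4 + 4 = 260 —(−1)→ 259
259 —HB4→ 4^4 + 3 —bump→ 5^5 + 3 = 3128 —(−1)→ 3127
3127 —HB5→ 5^5 + 2 —bump→ 6^6 + 2 = 46658 —(−1)→ 46657
46657 —HB6→ 6^6 + 1 —bump→ 7^7 + 1 = 823544 —(−1)→ 823543
823543 —HB7→ 7^7 —bump→ 8^8 = 16777216 —(−1)→ 16777215
16777215 —HB8→ 7·8^7 + 7·8^6 + 7·8^5 + 7·8^4 + 7·8^3 + 7·8^2 + 7·8 + 7 —bump→ 7·9^7 + 7·9^6 + 7·9^5 + 7·9^4 + 7·9^3 + 7·9^2 + 7·9 + 7 = 37665880 —(−1)→ 37665879

16777215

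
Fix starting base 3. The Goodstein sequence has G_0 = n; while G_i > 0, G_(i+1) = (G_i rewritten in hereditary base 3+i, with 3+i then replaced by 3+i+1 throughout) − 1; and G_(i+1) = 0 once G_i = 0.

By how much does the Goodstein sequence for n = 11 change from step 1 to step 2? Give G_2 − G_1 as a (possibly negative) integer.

[0] 11 ≡ 3^2 + 2 (base 3). Lift 4: 18. −1: 17.
[1] 17 ≡ 4^2 + 1 (base 4). Lift 5: 26. −1: 25.

8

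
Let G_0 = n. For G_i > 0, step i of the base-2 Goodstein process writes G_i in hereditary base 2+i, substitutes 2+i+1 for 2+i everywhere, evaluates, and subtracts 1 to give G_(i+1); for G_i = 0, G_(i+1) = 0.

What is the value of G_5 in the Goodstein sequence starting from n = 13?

5765998

(0) 13|_2 = 2^(2 + 1) + 2^2 + 1 ↦ 3^(3 + 1) + 3^3 + 1|_3 = 109 ⇒ 108
(1) 108|_3 = 3^(3 + 1) + 3^3 ↦ 4^(4 + 1) + 4^4|_4 = 1280 ⇒ 1279
(2) 1279|_4 = 4^(4 + 1) + 3·4^3 + 3·4^2 + 3·4 + 3 ↦ 5^(5 + 1) + 3·5^3 + 3·5^2 + 3·5 + 3|_5 = 16093 ⇒ 16092
(3) 16092|_5 = 5^(5 + 1) + 3·5^3 + 3·5^2 + 3·5 + 2 ↦ 6^(6 + 1) + 3·6^3 + 3·6^2 + 3·6 + 2|_6 = 280712 ⇒ 280711
(4) 280711|_6 = 6^(6 + 1) + 3·6^3 + 3·6^2 + 3·6 + 1 ↦ 7^(7 + 1) + 3·7^3 + 3·7^2 + 3·7 + 1|_7 = 5765999 ⇒ 5765998
(5) 5765998|_7 = 7^(7 + 1) + 3·7^3 + 3·7^2 + 3·7 ↦ 8^(8 + 1) + 3·8^3 + 3·8^2 + 3·8|_8 = 134219480 ⇒ 134219479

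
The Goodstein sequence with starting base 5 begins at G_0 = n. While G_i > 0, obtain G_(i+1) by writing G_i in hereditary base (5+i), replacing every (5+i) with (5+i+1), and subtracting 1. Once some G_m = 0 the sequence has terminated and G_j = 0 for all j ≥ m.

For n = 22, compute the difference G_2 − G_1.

3

i=0: 22 = 4·5 + 2 (b=5); 5→6: 4·6 + 2 = 26; 26−1 = 25
i=1: 25 = 4·6 + 1 (b=6); 6→7: 4·7 + 1 = 29; 29−1 = 28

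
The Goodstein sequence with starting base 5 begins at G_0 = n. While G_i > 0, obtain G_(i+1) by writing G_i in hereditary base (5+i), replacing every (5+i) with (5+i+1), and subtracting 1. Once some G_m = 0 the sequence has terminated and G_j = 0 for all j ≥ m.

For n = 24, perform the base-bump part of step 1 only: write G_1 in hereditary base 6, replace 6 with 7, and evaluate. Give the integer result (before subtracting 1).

G_0=24  [base 5] 4·5 + 4  →[5↦6]→  4·6 + 4 = 28  −1 ⇒ G_1=27
G_1=27  [base 6] 4·6 + 3  →[6↦7]→  4·7 + 3 = 31  −1 ⇒ G_2=30

31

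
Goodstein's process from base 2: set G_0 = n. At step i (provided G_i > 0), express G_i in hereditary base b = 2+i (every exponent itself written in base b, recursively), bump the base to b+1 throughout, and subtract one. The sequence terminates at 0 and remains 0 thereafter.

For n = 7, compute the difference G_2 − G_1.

229

i=0: 7 = 2^2 + 2 + 1 (b=2); 2→3: 3^3 + 3 + 1 = 31; 31−1 = 30
i=1: 30 = 3^3 + 3 (b=3); 3→4: 4^4 + 4 = 260; 260−1 = 259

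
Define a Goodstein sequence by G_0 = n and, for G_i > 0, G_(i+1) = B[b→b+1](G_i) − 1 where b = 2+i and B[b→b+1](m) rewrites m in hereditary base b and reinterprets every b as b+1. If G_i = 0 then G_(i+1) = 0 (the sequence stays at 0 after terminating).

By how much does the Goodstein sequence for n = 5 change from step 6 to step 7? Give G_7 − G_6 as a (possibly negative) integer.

5 —HB2→ 2^2 + 1 —bump→ 3^3 + 1 = 28 —(−1)→ 27
27 —HB3→ 3^3 —bump→ 4^4 = 256 —(−1)→ 255
255 —HB4→ 3·4^3 + 3·4^2 + 3·4 + 3 —bump→ 3·5^3 + 3·5^2 + 3·5 + 3 = 468 —(−1)→ 467
467 —HB5→ 3·5^3 + 3·5^2 + 3·5 + 2 —bump→ 3·6^3 + 3·6^2 + 3·6 + 2 = 776 —(−1)→ 775
775 —HB6→ 3·6^3 + 3·6^2 + 3·6 + 1 —bump→ 3·7^3 + 3·7^2 + 3·7 + 1 = 1198 —(−1)→ 1197
1197 —HB7→ 3·7^3 + 3·7^2 + 3·7 —bump→ 3·8^3 + 3·8^2 + 3·8 = 1752 —(−1)→ 1751
1751 —HB8→ 3·8^3 + 3·8^2 + 2·8 + 7 —bump→ 3·9^3 + 3·9^2 + 2·9 + 7 = 2455 —(−1)→ 2454

703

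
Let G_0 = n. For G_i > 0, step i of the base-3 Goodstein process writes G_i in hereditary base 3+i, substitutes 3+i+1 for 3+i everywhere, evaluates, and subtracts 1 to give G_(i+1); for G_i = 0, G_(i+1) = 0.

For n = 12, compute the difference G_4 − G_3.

12

i=0: 12 = 3^2 + 3 (b=3); 3→4: 4^2 + 4 = 20; 20−1 = 19
i=1: 19 = 4^2 + 3 (b=4); 4→5: 5^2 + 3 = 28; 28−1 = 27
i=2: 27 = 5^2 + 2 (b=5); 5→6: 6^2 + 2 = 38; 38−1 = 37
i=3: 37 = 6^2 + 1 (b=6); 6→7: 7^2 + 1 = 50; 50−1 = 49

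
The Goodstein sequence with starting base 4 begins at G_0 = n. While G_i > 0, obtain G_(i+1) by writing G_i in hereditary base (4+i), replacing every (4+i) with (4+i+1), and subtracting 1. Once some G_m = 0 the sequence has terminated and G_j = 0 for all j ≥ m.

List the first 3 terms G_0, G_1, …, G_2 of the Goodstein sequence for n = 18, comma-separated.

18, 26, 36

i=0: 18 = 4^2 + 2 (b=4); 4→5: 5^2 + 2 = 27; 27−1 = 26
i=1: 26 = 5^2 + 1 (b=5); 5→6: 6^2 + 1 = 37; 37−1 = 36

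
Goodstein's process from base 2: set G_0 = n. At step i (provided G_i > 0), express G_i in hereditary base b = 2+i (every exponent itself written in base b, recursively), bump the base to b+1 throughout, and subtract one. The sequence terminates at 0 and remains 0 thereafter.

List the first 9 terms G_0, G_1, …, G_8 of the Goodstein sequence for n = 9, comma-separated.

G_0=9  [base 2] 2^(2 + 1) + 1  →[2↦3]→  3^(3 + 1) + 1 = 82  −1 ⇒ G_1=81
G_1=81  [base 3] 3^(3 + 1)  →[3↦4]→  4^(4 + 1) = 1024  −1 ⇒ G_2=1023
G_2=1023  [base 4] 3·4^4 + 3·4^3 + 3·4^2 + 3·4 + 3  →[4↦5]→  3·5^5 + 3·5^3 + 3·5^2 + 3·5 + 3 = 9843  −1 ⇒ G_3=9842
G_3=9842  [base 5] 3·5^5 + 3·5^3 + 3·5^2 + 3·5 + 2  →[5↦6]→  3·6^6 + 3·6^3 + 3·6^2 + 3·6 + 2 = 140744  −1 ⇒ G_4=140743
G_4=140743  [base 6] 3·6^6 + 3·6^3 + 3·6^2 + 3·6 + 1  →[6↦7]→  3·7^7 + 3·7^3 + 3·7^2 + 3·7 + 1 = 2471827  −1 ⇒ G_5=2471826
G_5=2471826  [base 7] 3·7^7 + 3·7^3 + 3·7^2 + 3·7  →[7↦8]→  3·8^8 + 3·8^3 + 3·8^2 + 3·8 = 50333400  −1 ⇒ G_6=50333399
G_6=50333399  [base 8] 3·8^8 + 3·8^3 + 3·8^2 + 2·8 + 7  →[8↦9]→  3·9^9 + 3·9^3 + 3·9^2 + 2·9 + 7 = 1162263922  −1 ⇒ G_7=1162263921
G_7=1162263921  [base 9] 3·9^9 + 3·9^3 + 3·9^2 + 2·9 + 6  →[9↦10]→  3·10^10 + 3·10^3 + 3·10^2 + 2·10 + 6 = 30000003326  −1 ⇒ G_8=30000003325

9, 81, 1023, 9842, 140743, 2471826, 50333399, 1162263921, 30000003325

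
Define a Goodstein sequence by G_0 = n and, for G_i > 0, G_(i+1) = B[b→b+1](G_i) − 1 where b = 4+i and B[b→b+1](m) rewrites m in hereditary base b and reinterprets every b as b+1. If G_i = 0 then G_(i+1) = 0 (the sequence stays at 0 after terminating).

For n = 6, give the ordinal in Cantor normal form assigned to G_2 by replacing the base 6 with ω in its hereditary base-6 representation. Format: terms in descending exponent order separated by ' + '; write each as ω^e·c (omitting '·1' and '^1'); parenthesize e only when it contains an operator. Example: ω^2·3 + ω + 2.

6 —HB4→ 4 + 2 —bump→ 5 + 2 = 7 —(−1)→ 6
6 —HB5→ 5 + 1 —bump→ 6 + 1 = 7 —(−1)→ 6
6 —HB6→ 6 —bump→ 7 = 7 —(−1)→ 6

ω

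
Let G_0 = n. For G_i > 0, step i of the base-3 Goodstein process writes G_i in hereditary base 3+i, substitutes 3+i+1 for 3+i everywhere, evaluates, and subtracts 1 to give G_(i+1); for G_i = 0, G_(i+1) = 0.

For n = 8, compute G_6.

11

G_0 = 8. HB_3(8) = 2·3 + 2. Bump = 10. G_1 = 9.
G_1 = 9. HB_4(9) = 2·4 + 1. Bump = 11. G_2 = 10.
G_2 = 10. HB_5(10) = 2·5. Bump = 12. G_3 = 11.
G_3 = 11. HB_6(11) = 6 + 5. Bump = 12. G_4 = 11.
G_4 = 11. HB_7(11) = 7 + 4. Bump = 12. G_5 = 11.
G_5 = 11. HB_8(11) = 8 + 3. Bump = 12. G_6 = 11.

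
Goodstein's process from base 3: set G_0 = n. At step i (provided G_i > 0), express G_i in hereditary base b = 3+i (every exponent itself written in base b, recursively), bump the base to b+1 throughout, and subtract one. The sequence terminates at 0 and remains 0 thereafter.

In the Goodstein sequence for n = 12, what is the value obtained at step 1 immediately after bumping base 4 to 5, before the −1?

G_0 = 12. HB_3(12) = 3^2 + 3. Bump = 20. G_1 = 19.
G_1 = 19. HB_4(19) = 4^2 + 3. Bump = 28. G_2 = 27.

28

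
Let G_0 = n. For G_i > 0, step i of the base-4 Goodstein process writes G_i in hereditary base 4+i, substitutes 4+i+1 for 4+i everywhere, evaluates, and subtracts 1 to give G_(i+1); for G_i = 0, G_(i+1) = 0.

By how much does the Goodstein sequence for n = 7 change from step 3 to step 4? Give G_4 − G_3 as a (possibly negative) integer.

0

base 4: 7 = 4 + 3; at 5: 5 + 3 = 8; next = 7
base 5: 7 = 5 + 2; at 6: 6 + 2 = 8; next = 7
base 6: 7 = 6 + 1; at 7: 7 + 1 = 8; next = 7
base 7: 7 = 7; at 8: 8 = 8; next = 7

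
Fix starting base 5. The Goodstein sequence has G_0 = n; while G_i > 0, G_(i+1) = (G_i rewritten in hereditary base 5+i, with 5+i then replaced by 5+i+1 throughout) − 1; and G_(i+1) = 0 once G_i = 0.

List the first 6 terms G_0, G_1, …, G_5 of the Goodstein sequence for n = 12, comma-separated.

G_0=12  [base 5] 2·5 + 2  →[5↦6]→  2·6 + 2 = 14  −1 ⇒ G_1=13
G_1=13  [base 6] 2·6 + 1  →[6↦7]→  2·7 + 1 = 15  −1 ⇒ G_2=14
G_2=14  [base 7] 2·7  →[7↦8]→  2·8 = 16  −1 ⇒ G_3=15
G_3=15  [base 8] 8 + 7  →[8↦9]→  9 + 7 = 16  −1 ⇒ G_4=15
G_4=15  [base 9] 9 + 6  →[9↦10]→  10 + 6 = 16  −1 ⇒ G_5=15

12, 13, 14, 15, 15, 15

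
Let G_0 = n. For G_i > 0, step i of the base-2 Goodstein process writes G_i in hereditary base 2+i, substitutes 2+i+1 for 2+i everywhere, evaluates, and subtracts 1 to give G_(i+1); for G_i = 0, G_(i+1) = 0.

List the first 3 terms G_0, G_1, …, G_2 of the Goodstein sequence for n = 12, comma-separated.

12, 107, 1065

i=0: 12 = 2^(2 + 1) + 2^2 (b=2); 2→3: 3^(3 + 1) + 3^3 = 108; 108−1 = 107
i=1: 107 = 3^(3 + 1) + 2·3^2 + 2·3 + 2 (b=3); 3→4: 4^(4 + 1) + 2·4^2 + 2·4 + 2 = 1066; 1066−1 = 1065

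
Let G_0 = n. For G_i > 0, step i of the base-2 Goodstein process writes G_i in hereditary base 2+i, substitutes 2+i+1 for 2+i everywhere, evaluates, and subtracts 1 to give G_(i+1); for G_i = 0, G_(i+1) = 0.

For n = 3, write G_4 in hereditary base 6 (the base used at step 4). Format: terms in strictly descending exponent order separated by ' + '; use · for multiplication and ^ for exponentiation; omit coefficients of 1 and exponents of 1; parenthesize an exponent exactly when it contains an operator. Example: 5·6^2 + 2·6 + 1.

1

(0) 3|_2 = 2 + 1 ↦ 3 + 1|_3 = 4 ⇒ 3
(1) 3|_3 = 3 ↦ 4|_4 = 4 ⇒ 3
(2) 3|_4 = 3 ↦ 3|_5 = 3 ⇒ 2
(3) 2|_5 = 2 ↦ 2|_6 = 2 ⇒ 1
(4) 1|_6 = 1 ↦ 1|_7 = 1 ⇒ 0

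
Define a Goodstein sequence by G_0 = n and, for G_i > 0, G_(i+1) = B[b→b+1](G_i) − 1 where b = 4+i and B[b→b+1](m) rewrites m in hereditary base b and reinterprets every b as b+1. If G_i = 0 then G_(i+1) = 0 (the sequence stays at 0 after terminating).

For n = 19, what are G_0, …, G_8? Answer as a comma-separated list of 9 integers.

19, 27, 37, 49, 63, 69, 75, 81, 87

G_0=19  [base 4] 4^2 + 3  →[4↦5]→  5^2 + 3 = 28  −1 ⇒ G_1=27
G_1=27  [base 5] 5^2 + 2  →[5↦6]→  6^2 + 2 = 38  −1 ⇒ G_2=37
G_2=37  [base 6] 6^2 + 1  →[6↦7]→  7^2 + 1 = 50  −1 ⇒ G_3=49
G_3=49  [base 7] 7^2  →[7↦8]→  8^2 = 64  −1 ⇒ G_4=63
G_4=63  [base 8] 7·8 + 7  →[8↦9]→  7·9 + 7 = 70  −1 ⇒ G_5=69
G_5=69  [base 9] 7·9 + 6  →[9↦10]→  7·10 + 6 = 76  −1 ⇒ G_6=75
G_6=75  [base 10] 7·10 + 5  →[10↦11]→  7·11 + 5 = 82  −1 ⇒ G_7=81
G_7=81  [base 11] 7·11 + 4  →[11↦12]→  7·12 + 4 = 88  −1 ⇒ G_8=87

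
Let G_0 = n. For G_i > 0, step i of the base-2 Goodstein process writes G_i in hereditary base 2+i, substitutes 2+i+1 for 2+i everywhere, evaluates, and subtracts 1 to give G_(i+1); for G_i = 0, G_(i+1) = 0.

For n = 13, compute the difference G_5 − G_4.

5485287

G_0 = 13. HB_2(13) = 2^(2 + 1) + 2^2 + 1. Bump = 109. G_1 = 108.
G_1 = 108. HB_3(108) = 3^(3 + 1) + 3^3. Bump = 1280. G_2 = 1279.
G_2 = 1279. HB_4(1279) = 4^(4 + 1) + 3·4^3 + 3·4^2 + 3·4 + 3. Bump = 16093. G_3 = 16092.
G_3 = 16092. HB_5(16092) = 5^(5 + 1) + 3·5^3 + 3·5^2 + 3·5 + 2. Bump = 280712. G_4 = 280711.
G_4 = 280711. HB_6(280711) = 6^(6 + 1) + 3·6^3 + 3·6^2 + 3·6 + 1. Bump = 5765999. G_5 = 5765998.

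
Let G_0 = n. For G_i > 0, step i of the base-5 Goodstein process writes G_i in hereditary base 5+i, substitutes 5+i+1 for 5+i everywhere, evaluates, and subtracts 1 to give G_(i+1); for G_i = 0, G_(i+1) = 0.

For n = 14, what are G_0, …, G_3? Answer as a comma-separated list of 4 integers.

14, 15, 16, 17

i=0: 14 = 2·5 + 4 (b=5); 5→6: 2·6 + 4 = 16; 16−1 = 15
i=1: 15 = 2·6 + 3 (b=6); 6→7: 2·7 + 3 = 17; 17−1 = 16
i=2: 16 = 2·7 + 2 (b=7); 7→8: 2·8 + 2 = 18; 18−1 = 17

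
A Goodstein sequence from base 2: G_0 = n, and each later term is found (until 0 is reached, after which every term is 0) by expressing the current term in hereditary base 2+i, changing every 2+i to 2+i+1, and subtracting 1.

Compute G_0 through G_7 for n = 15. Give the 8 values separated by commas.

G_0=15  [base 2] 2^(2 + 1) + 2^2 + 2 + 1  →[2↦3]→  3^(3 + 1) + 3^3 + 3 + 1 = 112  −1 ⇒ G_1=111
G_1=111  [base 3] 3^(3 + 1) + 3^3 + 3  →[3↦4]→  4^(4 + 1) + 4^4 + 4 = 1284  −1 ⇒ G_2=1283
G_2=1283  [base 4] 4^(4 + 1) + 4^4 + 3  →[4↦5]→  5^(5 + 1) + 5^5 + 3 = 18753  −1 ⇒ G_3=18752
G_3=18752  [base 5] 5^(5 + 1) + 5^5 + 2  →[5↦6]→  6^(6 + 1) + 6^6 + 2 = 326594  −1 ⇒ G_4=326593
G_4=326593  [base 6] 6^(6 + 1) + 6^6 + 1  →[6↦7]→  7^(7 + 1) + 7^7 + 1 = 6588345  −1 ⇒ G_5=6588344
G_5=6588344  [base 7] 7^(7 + 1) + 7^7  →[7↦8]→  8^(8 + 1) + 8^8 = 150994944  −1 ⇒ G_6=150994943
G_6=150994943  [base 8] 8^(8 + 1) + 7·8^7 + 7·8^6 + 7·8^5 + 7·8^4 + 7·8^3 + 7·8^2 + 7·8 + 7  →[8↦9]→  9^(9 + 1) + 7·9^7 + 7·9^6 + 7·9^5 + 7·9^4 + 7·9^3 + 7·9^2 + 7·9 + 7 = 3524450281  −1 ⇒ G_7=3524450280

15, 111, 1283, 18752, 326593, 6588344, 150994943, 3524450280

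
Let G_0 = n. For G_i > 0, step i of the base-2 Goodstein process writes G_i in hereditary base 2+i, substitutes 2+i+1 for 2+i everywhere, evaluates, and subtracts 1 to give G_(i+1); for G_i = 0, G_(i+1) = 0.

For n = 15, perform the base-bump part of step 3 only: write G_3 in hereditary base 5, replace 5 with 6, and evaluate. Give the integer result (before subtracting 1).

15 —HB2→ 2^(2 + 1) + 2^2 + 2 + 1 —bump→ 3^(3 + 1) + 3^3 + 3 + 1 = 112 —(−1)→ 111
111 —HB3→ 3^(3 + 1) + 3^3 + 3 —bump→ 4^(4 + 1) + 4^4 + 4 = 1284 —(−1)→ 1283
1283 —HB4→ 4^(4 + 1) + 4^4 + 3 —bump→ 5^(5 + 1) + 5^5 + 3 = 18753 —(−1)→ 18752
18752 —HB5→ 5^(5 + 1) + 5^5 + 2 —bump→ 6^(6 + 1) + 6^6 + 2 = 326594 —(−1)→ 326593

326594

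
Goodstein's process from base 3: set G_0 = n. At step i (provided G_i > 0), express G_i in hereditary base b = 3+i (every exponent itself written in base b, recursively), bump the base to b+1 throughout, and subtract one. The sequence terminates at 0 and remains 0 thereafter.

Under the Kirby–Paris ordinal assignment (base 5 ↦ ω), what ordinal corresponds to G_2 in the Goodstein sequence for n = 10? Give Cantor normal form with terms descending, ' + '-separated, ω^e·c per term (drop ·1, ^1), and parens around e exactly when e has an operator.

ω·4 + 4

base 3: 10 = 3^2 + 1; at 4: 4^2 + 1 = 17; next = 16
base 4: 16 = 4^2; at 5: 5^2 = 25; next = 24
base 5: 24 = 4·5 + 4; at 6: 4·6 + 4 = 28; next = 27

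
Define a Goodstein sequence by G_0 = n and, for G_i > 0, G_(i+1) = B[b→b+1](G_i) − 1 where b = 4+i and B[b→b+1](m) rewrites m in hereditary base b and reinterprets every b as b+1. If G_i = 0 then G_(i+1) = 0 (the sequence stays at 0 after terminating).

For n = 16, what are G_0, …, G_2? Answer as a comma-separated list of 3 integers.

[0] 16 ≡ 4^2 (base 4). Lift 5: 25. −1: 24.
[1] 24 ≡ 4·5 + 4 (base 5). Lift 6: 28. −1: 27.

16, 24, 27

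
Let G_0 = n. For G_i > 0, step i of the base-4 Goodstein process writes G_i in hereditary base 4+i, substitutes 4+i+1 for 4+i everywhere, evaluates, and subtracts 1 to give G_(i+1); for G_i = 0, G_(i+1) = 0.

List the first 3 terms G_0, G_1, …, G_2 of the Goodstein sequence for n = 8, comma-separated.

base 4: 8 = 2·4; at 5: 2·5 = 10; next = 9
base 5: 9 = 5 + 4; at 6: 6 + 4 = 10; next = 9

8, 9, 9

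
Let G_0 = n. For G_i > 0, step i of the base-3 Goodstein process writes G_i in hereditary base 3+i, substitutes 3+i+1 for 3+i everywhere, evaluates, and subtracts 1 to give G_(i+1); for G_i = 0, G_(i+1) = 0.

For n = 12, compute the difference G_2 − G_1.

i=0: 12 = 3^2 + 3 (b=3); 3→4: 4^2 + 4 = 20; 20−1 = 19
i=1: 19 = 4^2 + 3 (b=4); 4→5: 5^2 + 3 = 28; 28−1 = 27

8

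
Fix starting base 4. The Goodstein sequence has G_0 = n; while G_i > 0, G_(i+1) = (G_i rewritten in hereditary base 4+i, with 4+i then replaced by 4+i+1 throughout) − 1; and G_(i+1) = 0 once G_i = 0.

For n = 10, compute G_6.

[0] 10 ≡ 2·4 + 2 (base 4). Lift 5: 12. −1: 11.
[1] 11 ≡ 2·5 + 1 (base 5). Lift 6: 13. −1: 12.
[2] 12 ≡ 2·6 (base 6). Lift 7: 14. −1: 13.
[3] 13 ≡ 7 + 6 (base 7). Lift 8: 14. −1: 13.
[4] 13 ≡ 8 + 5 (base 8). Lift 9: 14. −1: 13.
[5] 13 ≡ 9 + 4 (base 9). Lift 10: 14. −1: 13.

13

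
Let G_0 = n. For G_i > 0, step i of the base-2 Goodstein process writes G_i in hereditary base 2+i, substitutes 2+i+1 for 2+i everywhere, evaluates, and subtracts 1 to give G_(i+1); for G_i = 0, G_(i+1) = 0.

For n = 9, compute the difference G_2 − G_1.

i=0: 9 = 2^(2 + 1) + 1 (b=2); 2→3: 3^(3 + 1) + 1 = 82; 82−1 = 81
i=1: 81 = 3^(3 + 1) (b=3); 3→4: 4^(4 + 1) = 1024; 1024−1 = 1023

942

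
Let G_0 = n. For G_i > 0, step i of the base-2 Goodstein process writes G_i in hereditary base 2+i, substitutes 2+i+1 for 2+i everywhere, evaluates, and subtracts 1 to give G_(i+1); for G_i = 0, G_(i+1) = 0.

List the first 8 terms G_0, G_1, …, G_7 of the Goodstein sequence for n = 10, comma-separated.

(0) 10|_2 = 2^(2 + 1) + 2 ↦ 3^(3 + 1) + 3|_3 = 84 ⇒ 83
(1) 83|_3 = 3^(3 + 1) + 2 ↦ 4^(4 + 1) + 2|_4 = 1026 ⇒ 1025
(2) 1025|_4 = 4^(4 + 1) + 1 ↦ 5^(5 + 1) + 1|_5 = 15626 ⇒ 15625
(3) 15625|_5 = 5^(5 + 1) ↦ 6^(6 + 1)|_6 = 279936 ⇒ 279935
(4) 279935|_6 = 5·6^6 + 5·6^5 + 5·6^4 + 5·6^3 + 5·6^2 + 5·6 + 5 ↦ 5·7^7 + 5·7^5 + 5·7^4 + 5·7^3 + 5·7^2 + 5·7 + 5|_7 = 4215755 ⇒ 4215754
(5) 4215754|_7 = 5·7^7 + 5·7^5 + 5·7^4 + 5·7^3 + 5·7^2 + 5·7 + 4 ↦ 5·8^8 + 5·8^5 + 5·8^4 + 5·8^3 + 5·8^2 + 5·8 + 4|_8 = 84073324 ⇒ 84073323
(6) 84073323|_8 = 5·8^8 + 5·8^5 + 5·8^4 + 5·8^3 + 5·8^2 + 5·8 + 3 ↦ 5·9^9 + 5·9^5 + 5·9^4 + 5·9^3 + 5·9^2 + 5·9 + 3|_9 = 1937434593 ⇒ 1937434592

10, 83, 1025, 15625, 279935, 4215754, 84073323, 1937434592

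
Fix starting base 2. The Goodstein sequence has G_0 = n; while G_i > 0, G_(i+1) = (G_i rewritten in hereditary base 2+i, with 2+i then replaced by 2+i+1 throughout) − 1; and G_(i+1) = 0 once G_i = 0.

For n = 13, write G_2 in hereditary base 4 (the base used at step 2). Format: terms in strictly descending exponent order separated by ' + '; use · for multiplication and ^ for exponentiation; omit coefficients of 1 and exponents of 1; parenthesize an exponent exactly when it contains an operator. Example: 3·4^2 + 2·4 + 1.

base 2: 13 = 2^(2 + 1) + 2^2 + 1; at 3: 3^(3 + 1) + 3^3 + 1 = 109; next = 108
base 3: 108 = 3^(3 + 1) + 3^3; at 4: 4^(4 + 1) + 4^4 = 1280; next = 1279
base 4: 1279 = 4^(4 + 1) + 3·4^3 + 3·4^2 + 3·4 + 3; at 5: 5^(5 + 1) + 3·5^3 + 3·5^2 + 3·5 + 3 = 16093; next = 16092

4^(4 + 1) + 3·4^3 + 3·4^2 + 3·4 + 3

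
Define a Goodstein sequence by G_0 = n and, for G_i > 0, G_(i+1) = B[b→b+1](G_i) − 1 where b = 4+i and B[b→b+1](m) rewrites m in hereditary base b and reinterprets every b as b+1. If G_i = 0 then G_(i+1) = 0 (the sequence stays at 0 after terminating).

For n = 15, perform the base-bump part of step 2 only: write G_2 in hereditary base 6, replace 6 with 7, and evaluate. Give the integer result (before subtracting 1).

22

(0) 15|_4 = 3·4 + 3 ↦ 3·5 + 3|_5 = 18 ⇒ 17
(1) 17|_5 = 3·5 + 2 ↦ 3·6 + 2|_6 = 20 ⇒ 19
(2) 19|_6 = 3·6 + 1 ↦ 3·7 + 1|_7 = 22 ⇒ 21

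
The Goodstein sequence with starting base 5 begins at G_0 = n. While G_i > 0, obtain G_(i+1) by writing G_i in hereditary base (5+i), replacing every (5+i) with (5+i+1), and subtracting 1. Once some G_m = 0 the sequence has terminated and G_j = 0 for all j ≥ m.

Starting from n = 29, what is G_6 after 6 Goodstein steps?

107

[0] 29 ≡ 5^2 + 4 (base 5). Lift 6: 40. −1: 39.
[1] 39 ≡ 6^2 + 3 (base 6). Lift 7: 52. −1: 51.
[2] 51 ≡ 7^2 + 2 (base 7). Lift 8: 66. −1: 65.
[3] 65 ≡ 8^2 + 1 (base 8). Lift 9: 82. −1: 81.
[4] 81 ≡ 9^2 (base 9). Lift 10: 100. −1: 99.
[5] 99 ≡ 9·10 + 9 (base 10). Lift 11: 108. −1: 107.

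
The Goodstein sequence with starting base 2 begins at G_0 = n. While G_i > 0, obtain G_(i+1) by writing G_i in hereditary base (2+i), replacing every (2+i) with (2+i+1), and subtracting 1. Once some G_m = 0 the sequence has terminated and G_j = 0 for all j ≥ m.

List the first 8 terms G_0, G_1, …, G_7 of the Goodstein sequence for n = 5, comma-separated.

5, 27, 255, 467, 775, 1197, 1751, 2454

[0] 5 ≡ 2^2 + 1 (base 2). Lift 3: 28. −1: 27.
[1] 27 ≡ 3^3 (base 3). Lift 4: 256. −1: 255.
[2] 255 ≡ 3·4^3 + 3·4^2 + 3·4 + 3 (base 4). Lift 5: 468. −1: 467.
[3] 467 ≡ 3·5^3 + 3·5^2 + 3·5 + 2 (base 5). Lift 6: 776. −1: 775.
[4] 775 ≡ 3·6^3 + 3·6^2 + 3·6 + 1 (base 6). Lift 7: 1198. −1: 1197.
[5] 1197 ≡ 3·7^3 + 3·7^2 + 3·7 (base 7). Lift 8: 1752. −1: 1751.
[6] 1751 ≡ 3·8^3 + 3·8^2 + 2·8 + 7 (base 8). Lift 9: 2455. −1: 2454.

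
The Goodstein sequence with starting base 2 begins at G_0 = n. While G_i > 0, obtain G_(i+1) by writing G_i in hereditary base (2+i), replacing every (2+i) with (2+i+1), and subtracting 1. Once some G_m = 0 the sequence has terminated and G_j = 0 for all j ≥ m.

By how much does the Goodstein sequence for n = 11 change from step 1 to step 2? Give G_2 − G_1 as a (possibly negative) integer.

step 0: 11 = 2^(2 + 1) + 2 + 1; sub 3 for 2: 3^(3 + 1) + 3 + 1; = 85; G_1 = 85−1 = 84
step 1: 84 = 3^(3 + 1) + 3; sub 4 for 3: 4^(4 + 1) + 4; = 1028; G_2 = 1028−1 = 1027

943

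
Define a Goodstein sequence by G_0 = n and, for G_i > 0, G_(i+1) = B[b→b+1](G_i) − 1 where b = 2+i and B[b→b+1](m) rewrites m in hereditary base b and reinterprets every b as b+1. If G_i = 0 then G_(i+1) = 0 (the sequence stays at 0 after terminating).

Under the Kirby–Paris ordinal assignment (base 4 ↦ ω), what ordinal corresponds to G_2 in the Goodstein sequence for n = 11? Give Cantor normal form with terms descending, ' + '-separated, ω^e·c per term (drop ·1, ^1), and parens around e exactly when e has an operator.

ω^(ω + 1) + 3

step 0: 11 = 2^(2 + 1) + 2 + 1; sub 3 for 2: 3^(3 + 1) + 3 + 1; = 85; G_1 = 85−1 = 84
step 1: 84 = 3^(3 + 1) + 3; sub 4 for 3: 4^(4 + 1) + 4; = 1028; G_2 = 1028−1 = 1027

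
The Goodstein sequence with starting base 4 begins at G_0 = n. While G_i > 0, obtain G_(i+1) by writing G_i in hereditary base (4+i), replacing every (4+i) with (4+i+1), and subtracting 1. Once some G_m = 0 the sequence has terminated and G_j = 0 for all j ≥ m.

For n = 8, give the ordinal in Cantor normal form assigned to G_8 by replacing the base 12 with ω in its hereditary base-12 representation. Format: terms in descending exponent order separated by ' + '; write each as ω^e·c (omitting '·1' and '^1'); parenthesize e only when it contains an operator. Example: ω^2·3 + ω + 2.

G_0 = 8. HB_4(8) = 2·4. Bump = 10. G_1 = 9.
G_1 = 9. HB_5(9) = 5 + 4. Bump = 10. G_2 = 9.
G_2 = 9. HB_6(9) = 6 + 3. Bump = 10. G_3 = 9.
G_3 = 9. HB_7(9) = 7 + 2. Bump = 10. G_4 = 9.
G_4 = 9. HB_8(9) = 8 + 1. Bump = 10. G_5 = 9.
G_5 = 9. HB_9(9) = 9. Bump = 10. G_6 = 9.
G_6 = 9. HB_10(9) = 9. Bump = 9. G_7 = 8.
G_7 = 8. HB_11(8) = 8. Bump = 8. G_8 = 7.

7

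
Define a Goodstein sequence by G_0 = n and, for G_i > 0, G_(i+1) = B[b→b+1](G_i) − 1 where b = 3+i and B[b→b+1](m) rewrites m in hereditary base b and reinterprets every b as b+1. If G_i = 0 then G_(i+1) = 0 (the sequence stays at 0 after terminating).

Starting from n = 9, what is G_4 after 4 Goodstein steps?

base 3: 9 = 3^2; at 4: 4^2 = 16; next = 15
base 4: 15 = 3·4 + 3; at 5: 3·5 + 3 = 18; next = 17
base 5: 17 = 3·5 + 2; at 6: 3·6 + 2 = 20; next = 19
base 6: 19 = 3·6 + 1; at 7: 3·7 + 1 = 22; next = 21

21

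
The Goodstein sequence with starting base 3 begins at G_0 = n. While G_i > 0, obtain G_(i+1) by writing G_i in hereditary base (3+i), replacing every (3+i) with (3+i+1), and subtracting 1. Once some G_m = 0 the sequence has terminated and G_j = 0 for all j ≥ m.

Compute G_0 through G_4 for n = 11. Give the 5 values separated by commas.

11, 17, 25, 35, 39

11 —HB3→ 3^2 + 2 —bump→ 4^2 + 2 = 18 —(−1)→ 17
17 —HB4→ 4^2 + 1 —bump→ 5^2 + 1 = 26 —(−1)→ 25
25 —HB5→ 5^2 —bump→ 6^2 = 36 —(−1)→ 35
35 —HB6→ 5·6 + 5 —bump→ 5·7 + 5 = 40 —(−1)→ 39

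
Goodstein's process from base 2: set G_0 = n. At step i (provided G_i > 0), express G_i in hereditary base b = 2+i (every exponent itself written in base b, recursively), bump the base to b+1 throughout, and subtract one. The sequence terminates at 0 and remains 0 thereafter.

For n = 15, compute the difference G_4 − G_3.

15 —HB2→ 2^(2 + 1) + 2^2 + 2 + 1 —bump→ 3^(3 + 1) + 3^3 + 3 + 1 = 112 —(−1)→ 111
111 —HB3→ 3^(3 + 1) + 3^3 + 3 —bump→ 4^(4 + 1) + 4^4 + 4 = 1284 —(−1)→ 1283
1283 —HB4→ 4^(4 + 1) + 4^4 + 3 —bump→ 5^(5 + 1) + 5^5 + 3 = 18753 —(−1)→ 18752
18752 —HB5→ 5^(5 + 1) + 5^5 + 2 —bump→ 6^(6 + 1) + 6^6 + 2 = 326594 —(−1)→ 326593

307841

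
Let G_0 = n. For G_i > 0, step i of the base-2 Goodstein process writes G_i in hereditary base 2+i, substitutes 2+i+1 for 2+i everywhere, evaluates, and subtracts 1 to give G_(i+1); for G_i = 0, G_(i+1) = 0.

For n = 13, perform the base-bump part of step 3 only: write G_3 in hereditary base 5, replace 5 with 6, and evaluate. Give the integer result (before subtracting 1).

G_0 = 13. HB_2(13) = 2^(2 + 1) + 2^2 + 1. Bump = 109. G_1 = 108.
G_1 = 108. HB_3(108) = 3^(3 + 1) + 3^3. Bump = 1280. G_2 = 1279.
G_2 = 1279. HB_4(1279) = 4^(4 + 1) + 3·4^3 + 3·4^2 + 3·4 + 3. Bump = 16093. G_3 = 16092.

280712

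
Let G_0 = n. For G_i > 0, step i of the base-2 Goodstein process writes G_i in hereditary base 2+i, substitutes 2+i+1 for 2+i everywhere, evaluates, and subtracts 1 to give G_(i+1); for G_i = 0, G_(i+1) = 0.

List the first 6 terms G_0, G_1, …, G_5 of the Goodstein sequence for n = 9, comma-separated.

[0] 9 ≡ 2^(2 + 1) + 1 (base 2). Lift 3: 82. −1: 81.
[1] 81 ≡ 3^(3 + 1) (base 3). Lift 4: 1024. −1: 1023.
[2] 1023 ≡ 3·4^4 + 3·4^3 + 3·4^2 + 3·4 + 3 (base 4). Lift 5: 9843. −1: 9842.
[3] 9842 ≡ 3·5^5 + 3·5^3 + 3·5^2 + 3·5 + 2 (base 5). Lift 6: 140744. −1: 140743.
[4] 140743 ≡ 3·6^6 + 3·6^3 + 3·6^2 + 3·6 + 1 (base 6). Lift 7: 2471827. −1: 2471826.

9, 81, 1023, 9842, 140743, 2471826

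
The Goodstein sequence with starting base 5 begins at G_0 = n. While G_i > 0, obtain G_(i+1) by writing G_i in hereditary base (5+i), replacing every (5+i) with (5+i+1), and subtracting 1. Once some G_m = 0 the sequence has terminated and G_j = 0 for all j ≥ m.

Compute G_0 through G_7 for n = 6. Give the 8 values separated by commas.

G_0=6  [base 5] 5 + 1  →[5↦6]→  6 + 1 = 7  −1 ⇒ G_1=6
G_1=6  [base 6] 6  →[6↦7]→  7 = 7  −1 ⇒ G_2=6
G_2=6  [base 7] 6  →[7↦8]→  6 = 6  −1 ⇒ G_3=5
G_3=5  [base 8] 5  →[8↦9]→  5 = 5  −1 ⇒ G_4=4
G_4=4  [base 9] 4  →[9↦10]→  4 = 4  −1 ⇒ G_5=3
G_5=3  [base 10] 3  →[10↦11]→  3 = 3  −1 ⇒ G_6=2
G_6=2  [base 11] 2  →[11↦12]→  2 = 2  −1 ⇒ G_7=1

6, 6, 6, 5, 4, 3, 2, 1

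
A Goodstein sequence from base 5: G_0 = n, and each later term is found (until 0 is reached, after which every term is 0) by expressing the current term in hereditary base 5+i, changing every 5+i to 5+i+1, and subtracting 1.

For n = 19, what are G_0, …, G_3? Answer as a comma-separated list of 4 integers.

i=0: 19 = 3·5 + 4 (b=5); 5→6: 3·6 + 4 = 22; 22−1 = 21
i=1: 21 = 3·6 + 3 (b=6); 6→7: 3·7 + 3 = 24; 24−1 = 23
i=2: 23 = 3·7 + 2 (b=7); 7→8: 3·8 + 2 = 26; 26−1 = 25

19, 21, 23, 25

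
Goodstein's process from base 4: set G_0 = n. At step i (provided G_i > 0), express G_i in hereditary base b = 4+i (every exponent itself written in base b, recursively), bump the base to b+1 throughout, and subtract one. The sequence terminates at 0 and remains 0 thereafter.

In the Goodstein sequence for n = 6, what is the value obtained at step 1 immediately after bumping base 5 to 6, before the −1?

step 0: 6 = 4 + 2; sub 5 for 4: 5 + 2; = 7; G_1 = 7−1 = 6
step 1: 6 = 5 + 1; sub 6 for 5: 6 + 1; = 7; G_2 = 7−1 = 6

7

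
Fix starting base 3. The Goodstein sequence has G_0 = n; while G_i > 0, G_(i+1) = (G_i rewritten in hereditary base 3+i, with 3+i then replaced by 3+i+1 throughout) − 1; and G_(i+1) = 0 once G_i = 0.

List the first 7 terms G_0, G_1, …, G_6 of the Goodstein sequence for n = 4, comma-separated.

4, 4, 4, 3, 2, 1, 0

G_0 = 4. HB_3(4) = 3 + 1. Bump = 5. G_1 = 4.
G_1 = 4. HB_4(4) = 4. Bump = 5. G_2 = 4.
G_2 = 4. HB_5(4) = 4. Bump = 4. G_3 = 3.
G_3 = 3. HB_6(3) = 3. Bump = 3. G_4 = 2.
G_4 = 2. HB_7(2) = 2. Bump = 2. G_5 = 1.
G_5 = 1. HB_8(1) = 1. Bump = 1. G_6 = 0.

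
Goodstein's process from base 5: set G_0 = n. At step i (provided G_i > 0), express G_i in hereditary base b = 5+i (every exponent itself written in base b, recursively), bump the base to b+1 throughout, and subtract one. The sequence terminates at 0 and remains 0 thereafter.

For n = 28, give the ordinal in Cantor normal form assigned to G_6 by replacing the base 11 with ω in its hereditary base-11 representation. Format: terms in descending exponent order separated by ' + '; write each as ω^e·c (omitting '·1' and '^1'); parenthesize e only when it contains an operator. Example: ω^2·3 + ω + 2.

ω·8 + 6

step 0: 28 = 5^2 + 3; sub 6 for 5: 6^2 + 3; = 39; G_1 = 39−1 = 38
step 1: 38 = 6^2 + 2; sub 7 for 6: 7^2 + 2; = 51; G_2 = 51−1 = 50
step 2: 50 = 7^2 + 1; sub 8 for 7: 8^2 + 1; = 65; G_3 = 65−1 = 64
step 3: 64 = 8^2; sub 9 for 8: 9^2; = 81; G_4 = 81−1 = 80
step 4: 80 = 8·9 + 8; sub 10 for 9: 8·10 + 8; = 88; G_5 = 88−1 = 87
step 5: 87 = 8·10 + 7; sub 11 for 10: 8·11 + 7; = 95; G_6 = 95−1 = 94
step 6: 94 = 8·11 + 6; sub 12 for 11: 8·12 + 6; = 102; G_7 = 102−1 = 101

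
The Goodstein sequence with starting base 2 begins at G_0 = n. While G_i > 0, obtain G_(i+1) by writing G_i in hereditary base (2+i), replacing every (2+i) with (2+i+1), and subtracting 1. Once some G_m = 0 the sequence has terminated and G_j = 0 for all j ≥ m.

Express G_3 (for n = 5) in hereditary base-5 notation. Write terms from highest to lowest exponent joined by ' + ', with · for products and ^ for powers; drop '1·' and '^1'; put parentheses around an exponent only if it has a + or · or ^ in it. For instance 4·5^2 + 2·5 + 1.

3·5^3 + 3·5^2 + 3·5 + 2

base 2: 5 = 2^2 + 1; at 3: 3^3 + 1 = 28; next = 27
base 3: 27 = 3^3; at 4: 4^4 = 256; next = 255
base 4: 255 = 3·4^3 + 3·4^2 + 3·4 + 3; at 5: 3·5^3 + 3·5^2 + 3·5 + 3 = 468; next = 467
base 5: 467 = 3·5^3 + 3·5^2 + 3·5 + 2; at 6: 3·6^3 + 3·6^2 + 3·6 + 2 = 776; next = 775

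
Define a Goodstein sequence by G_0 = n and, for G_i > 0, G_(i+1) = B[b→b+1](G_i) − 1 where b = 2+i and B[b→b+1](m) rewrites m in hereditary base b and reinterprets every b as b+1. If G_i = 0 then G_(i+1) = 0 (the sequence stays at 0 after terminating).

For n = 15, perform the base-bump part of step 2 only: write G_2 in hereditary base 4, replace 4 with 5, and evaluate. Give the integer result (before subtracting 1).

step 0: 15 = 2^(2 + 1) + 2^2 + 2 + 1; sub 3 for 2: 3^(3 + 1) + 3^3 + 3 + 1; = 112; G_1 = 112−1 = 111
step 1: 111 = 3^(3 + 1) + 3^3 + 3; sub 4 for 3: 4^(4 + 1) + 4^4 + 4; = 1284; G_2 = 1284−1 = 1283
step 2: 1283 = 4^(4 + 1) + 4^4 + 3; sub 5 for 4: 5^(5 + 1) + 5^5 + 3; = 18753; G_3 = 18753−1 = 18752

18753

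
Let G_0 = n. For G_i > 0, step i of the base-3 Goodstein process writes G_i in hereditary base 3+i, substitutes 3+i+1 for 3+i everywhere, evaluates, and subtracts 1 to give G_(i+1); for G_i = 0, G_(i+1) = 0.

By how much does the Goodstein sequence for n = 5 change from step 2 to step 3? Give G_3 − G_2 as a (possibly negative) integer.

G_0 = 5. HB_3(5) = 3 + 2. Bump = 6. G_1 = 5.
G_1 = 5. HB_4(5) = 4 + 1. Bump = 6. G_2 = 5.
G_2 = 5. HB_5(5) = 5. Bump = 6. G_3 = 5.

0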